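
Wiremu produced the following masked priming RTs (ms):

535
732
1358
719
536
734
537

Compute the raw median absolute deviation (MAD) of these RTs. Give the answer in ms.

182 ms

Sorted: 535, 536, 537, 719, 732, 734, 1358 → median = 719
|x − 719|: 184, 13, 639, 0, 183, 15, 182
Sorted deviations: 0, 13, 15, 182, 183, 184, 639 → MAD = 182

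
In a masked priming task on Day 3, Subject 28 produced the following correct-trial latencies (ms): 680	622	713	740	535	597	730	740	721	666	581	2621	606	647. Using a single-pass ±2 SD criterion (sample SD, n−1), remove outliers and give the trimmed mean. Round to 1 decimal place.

659.8 ms

n = 14, ΣRT = 11199, M = 799.929
Σ(x−M)² = 3626430.93; s = √(3626430.93/13) = 528.163
Cutoffs: 799.929 ± 2·528.163 → [-256.4, 1856.3]
Outside: 2621 → excluded.
Retained (n=13): Σ = 8578, mean = 8578/13 = 659.846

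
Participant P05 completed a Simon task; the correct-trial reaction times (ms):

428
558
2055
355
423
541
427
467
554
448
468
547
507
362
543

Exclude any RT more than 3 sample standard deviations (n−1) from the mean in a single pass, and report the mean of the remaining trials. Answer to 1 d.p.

n = 15, ΣRT = 8683, M = 578.867
Σ(x−M)² = 2398121.73; s = √(2398121.73/14) = 413.877
Cutoffs: 578.867 ± 3·413.877 → [-662.8, 1820.5]
Outside: 2055 → excluded.
Retained (n=14): Σ = 6628, mean = 6628/14 = 473.429

473.4 ms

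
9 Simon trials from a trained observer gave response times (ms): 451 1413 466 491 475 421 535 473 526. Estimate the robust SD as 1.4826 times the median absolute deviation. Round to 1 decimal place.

Sorted: 421, 451, 466, 473, 475, 491, 526, 535, 1413 → median = 475
|x − 475| sorted: 0, 2, 9, 16, 24, 51, 54, 60, 938 → MAD = 24
Robust SD ≈ 1.4826 × 24 = 35.582

35.6 ms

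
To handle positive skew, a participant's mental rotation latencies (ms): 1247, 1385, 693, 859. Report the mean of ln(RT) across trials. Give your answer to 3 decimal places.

ln(RT): 7.1285, 7.2335, 6.5410, 6.7558
Σ ln(RT) = 27.6588
Mean = 27.6588/4 = 6.91469

6.915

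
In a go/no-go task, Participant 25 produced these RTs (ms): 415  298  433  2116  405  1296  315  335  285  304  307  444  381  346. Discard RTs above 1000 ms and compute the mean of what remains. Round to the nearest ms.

356 ms

Excluded: 1296, 2116
Retained (n=12): Σ = 4268
Mean = 4268/12 = 355.6667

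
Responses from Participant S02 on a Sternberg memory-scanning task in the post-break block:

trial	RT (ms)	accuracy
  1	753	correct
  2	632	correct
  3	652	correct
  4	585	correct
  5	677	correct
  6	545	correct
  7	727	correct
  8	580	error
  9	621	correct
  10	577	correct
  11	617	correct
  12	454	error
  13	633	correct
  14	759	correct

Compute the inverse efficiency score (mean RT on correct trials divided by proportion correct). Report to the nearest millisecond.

Correct trials (n=12): 753, 632, 652, 585, 677, 545, 727, 621, 577, 617, 633, 759
Mean correct RT = 7778/12 = 648.1667 ms
Proportion correct = 12/14
IES = 648.1667 / (12/14) = 756.194 ms

756 ms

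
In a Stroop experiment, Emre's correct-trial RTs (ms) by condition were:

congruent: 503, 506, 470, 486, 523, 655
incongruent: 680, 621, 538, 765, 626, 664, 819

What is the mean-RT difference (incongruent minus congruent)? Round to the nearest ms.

M(congruent) = 3143/6 = 523.833
M(incongruent) = 4713/7 = 673.286
Difference = 673.286 − 523.833 = 149.452 ms

149 ms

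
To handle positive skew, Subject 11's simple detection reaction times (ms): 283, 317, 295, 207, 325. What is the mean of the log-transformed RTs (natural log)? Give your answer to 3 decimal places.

5.642

ln(RT): 5.6454, 5.7589, 5.6870, 5.3327, 5.7838
Σ ln(RT) = 28.2079
Mean = 28.2079/5 = 5.64157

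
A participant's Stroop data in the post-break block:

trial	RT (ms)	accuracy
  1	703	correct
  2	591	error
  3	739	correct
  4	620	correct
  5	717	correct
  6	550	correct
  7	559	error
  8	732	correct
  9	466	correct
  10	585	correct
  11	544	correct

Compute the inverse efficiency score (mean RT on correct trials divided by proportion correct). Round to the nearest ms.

Correct trials (n=9): 703, 739, 620, 717, 550, 732, 466, 585, 544
Mean correct RT = 5656/9 = 628.4444 ms
Proportion correct = 9/11
IES = 628.4444 / (9/11) = 768.099 ms

768 ms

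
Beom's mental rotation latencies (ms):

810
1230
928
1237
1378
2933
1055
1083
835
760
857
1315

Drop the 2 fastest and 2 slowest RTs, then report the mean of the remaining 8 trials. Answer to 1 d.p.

1067.5 ms

Sorted: 760, 810, 835, 857, 928, 1055, 1083, 1230, 1237, 1315, 1378, 2933
Drop lowest 2 (760, 810) and highest 2 (1378, 2933)
Remaining (n=8): Σ = 8540, mean = 8540/8 = 1067.500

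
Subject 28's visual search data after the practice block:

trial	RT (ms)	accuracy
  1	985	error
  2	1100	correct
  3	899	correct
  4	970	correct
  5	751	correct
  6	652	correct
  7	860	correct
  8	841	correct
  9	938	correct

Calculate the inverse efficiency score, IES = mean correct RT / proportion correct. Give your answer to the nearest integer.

Correct trials (n=8): 1100, 899, 970, 751, 652, 860, 841, 938
Mean correct RT = 7011/8 = 876.3750 ms
Proportion correct = 8/9
IES = 876.3750 / (8/9) = 985.922 ms

986 ms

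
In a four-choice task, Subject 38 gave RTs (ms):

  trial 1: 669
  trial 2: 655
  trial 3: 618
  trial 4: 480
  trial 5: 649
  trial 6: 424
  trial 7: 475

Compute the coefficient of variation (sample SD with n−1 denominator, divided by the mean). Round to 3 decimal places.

0.182

n = 7, Σ = 3970, M = 567.1429
Σ(x−M)² = 63954.857; s = √(63954.857/6) = 103.2431
CV = 103.2431 / 567.1429 = 0.18204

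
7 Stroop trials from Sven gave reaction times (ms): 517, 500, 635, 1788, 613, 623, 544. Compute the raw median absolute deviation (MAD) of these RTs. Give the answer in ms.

Sorted: 500, 517, 544, 613, 623, 635, 1788 → median = 613
|x − 613|: 96, 113, 22, 1175, 0, 10, 69
Sorted deviations: 0, 10, 22, 69, 96, 113, 1175 → MAD = 69

69 ms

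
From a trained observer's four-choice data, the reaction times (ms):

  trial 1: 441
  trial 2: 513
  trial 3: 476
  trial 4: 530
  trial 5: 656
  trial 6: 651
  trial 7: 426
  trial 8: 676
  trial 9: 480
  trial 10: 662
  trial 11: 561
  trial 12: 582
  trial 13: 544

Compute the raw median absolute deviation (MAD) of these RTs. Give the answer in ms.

68 ms

Sorted: 426, 441, 476, 480, 513, 530, 544, 561, 582, 651, 656, 662, 676 → median = 544
|x − 544|: 103, 31, 68, 14, 112, 107, 118, 132, 64, 118, 17, 38, 0
Sorted deviations: 0, 14, 17, 31, 38, 64, 68, 103, 107, 112, 118, 118, 132 → MAD = 68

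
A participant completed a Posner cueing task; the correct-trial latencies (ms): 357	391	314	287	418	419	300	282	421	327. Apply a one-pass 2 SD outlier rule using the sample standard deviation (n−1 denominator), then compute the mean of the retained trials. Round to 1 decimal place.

n = 10, ΣRT = 3516, M = 351.600
Σ(x−M)² = 29048.40; s = √(29048.40/9) = 56.812
Cutoffs: 351.600 ± 2·56.812 → [238.0, 465.2]
No RTs fall outside the cutoffs; all 10 retained. Mean = 3516/10 = 351.600

351.6 ms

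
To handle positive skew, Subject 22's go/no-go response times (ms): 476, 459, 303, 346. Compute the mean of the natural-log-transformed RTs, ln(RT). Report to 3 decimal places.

ln(RT): 6.1654, 6.1291, 5.7137, 5.8464
Σ ln(RT) = 23.8546
Mean = 23.8546/4 = 5.96366

5.964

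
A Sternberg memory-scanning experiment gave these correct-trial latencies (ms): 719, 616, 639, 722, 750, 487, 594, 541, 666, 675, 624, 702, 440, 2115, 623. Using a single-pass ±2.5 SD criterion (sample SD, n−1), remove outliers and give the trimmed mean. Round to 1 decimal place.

n = 15, ΣRT = 10913, M = 727.533
Σ(x−M)² = 2167951.73; s = √(2167951.73/14) = 393.515
Cutoffs: 727.533 ± 2.5·393.515 → [-256.3, 1711.3]
Outside: 2115 → excluded.
Retained (n=14): Σ = 8798, mean = 8798/14 = 628.429

628.4 ms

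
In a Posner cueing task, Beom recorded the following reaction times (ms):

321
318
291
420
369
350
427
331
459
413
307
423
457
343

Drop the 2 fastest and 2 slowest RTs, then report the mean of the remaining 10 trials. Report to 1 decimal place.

371.5 ms

Sorted: 291, 307, 318, 321, 331, 343, 350, 369, 413, 420, 423, 427, 457, 459
Drop lowest 2 (291, 307) and highest 2 (457, 459)
Remaining (n=10): Σ = 3715, mean = 3715/10 = 371.500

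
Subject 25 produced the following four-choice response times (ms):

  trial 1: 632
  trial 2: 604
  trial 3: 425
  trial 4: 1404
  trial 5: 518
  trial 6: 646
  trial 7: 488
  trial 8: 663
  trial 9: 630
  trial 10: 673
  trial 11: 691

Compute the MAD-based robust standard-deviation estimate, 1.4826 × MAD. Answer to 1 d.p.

Sorted: 425, 488, 518, 604, 630, 632, 646, 663, 673, 691, 1404 → median = 632
|x − 632| sorted: 0, 2, 14, 28, 31, 41, 59, 114, 144, 207, 772 → MAD = 41
Robust SD ≈ 1.4826 × 41 = 60.787

60.8 ms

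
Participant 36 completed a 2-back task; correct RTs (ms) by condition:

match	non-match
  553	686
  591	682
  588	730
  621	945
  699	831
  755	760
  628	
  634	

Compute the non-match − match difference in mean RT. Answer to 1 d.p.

M(match) = 5069/8 = 633.625
M(non-match) = 4634/6 = 772.333
Difference = 772.333 − 633.625 = 138.708 ms

138.7 ms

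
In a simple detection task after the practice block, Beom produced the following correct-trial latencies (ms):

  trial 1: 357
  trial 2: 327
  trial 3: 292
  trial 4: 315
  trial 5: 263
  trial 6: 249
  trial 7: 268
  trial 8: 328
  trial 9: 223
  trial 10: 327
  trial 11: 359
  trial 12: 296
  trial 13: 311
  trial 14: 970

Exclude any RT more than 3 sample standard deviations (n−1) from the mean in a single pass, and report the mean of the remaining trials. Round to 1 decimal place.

n = 14, ΣRT = 4885, M = 348.929
Σ(x−M)² = 435704.93; s = √(435704.93/13) = 183.073
Cutoffs: 348.929 ± 3·183.073 → [-200.3, 898.1]
Outside: 970 → excluded.
Retained (n=13): Σ = 3915, mean = 3915/13 = 301.154

301.2 ms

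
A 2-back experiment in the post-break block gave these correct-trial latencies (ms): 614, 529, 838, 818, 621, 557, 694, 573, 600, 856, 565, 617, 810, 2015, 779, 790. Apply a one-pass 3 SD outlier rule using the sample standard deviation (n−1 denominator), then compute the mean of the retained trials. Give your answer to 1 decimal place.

n = 16, ΣRT = 12276, M = 767.250
Σ(x−M)² = 1855215.00; s = √(1855215.00/15) = 351.683
Cutoffs: 767.250 ± 3·351.683 → [-287.8, 1822.3]
Outside: 2015 → excluded.
Retained (n=15): Σ = 10261, mean = 10261/15 = 684.067

684.1 ms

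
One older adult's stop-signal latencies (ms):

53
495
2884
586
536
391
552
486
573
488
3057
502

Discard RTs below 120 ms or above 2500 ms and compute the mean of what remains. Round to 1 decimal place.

512.1 ms

Excluded: 53, 2884, 3057
Retained (n=9): Σ = 4609
Mean = 4609/9 = 512.1111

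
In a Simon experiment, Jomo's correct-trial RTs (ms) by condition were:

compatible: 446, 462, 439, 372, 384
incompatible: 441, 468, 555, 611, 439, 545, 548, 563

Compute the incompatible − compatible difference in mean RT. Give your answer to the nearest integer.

101 ms

M(compatible) = 2103/5 = 420.600
M(incompatible) = 4170/8 = 521.250
Difference = 521.250 − 420.600 = 100.650 ms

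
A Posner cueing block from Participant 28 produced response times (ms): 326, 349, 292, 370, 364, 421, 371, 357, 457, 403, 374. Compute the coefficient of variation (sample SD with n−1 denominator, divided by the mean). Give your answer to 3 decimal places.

0.120

n = 11, Σ = 4084, M = 371.2727
Σ(x−M)² = 19924.182; s = √(19924.182/10) = 44.6365
CV = 44.6365 / 371.2727 = 0.12023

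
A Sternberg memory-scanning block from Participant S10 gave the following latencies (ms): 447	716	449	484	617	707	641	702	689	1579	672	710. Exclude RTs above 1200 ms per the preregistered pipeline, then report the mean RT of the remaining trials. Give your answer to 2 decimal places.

Excluded: 1579
Retained (n=11): Σ = 6834
Mean = 6834/11 = 621.2727

621.27 ms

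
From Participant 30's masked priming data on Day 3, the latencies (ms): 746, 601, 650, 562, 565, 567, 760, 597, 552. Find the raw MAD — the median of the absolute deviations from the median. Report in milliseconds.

35 ms

Sorted: 552, 562, 565, 567, 597, 601, 650, 746, 760 → median = 597
|x − 597|: 149, 4, 53, 35, 32, 30, 163, 0, 45
Sorted deviations: 0, 4, 30, 32, 35, 45, 53, 149, 163 → MAD = 35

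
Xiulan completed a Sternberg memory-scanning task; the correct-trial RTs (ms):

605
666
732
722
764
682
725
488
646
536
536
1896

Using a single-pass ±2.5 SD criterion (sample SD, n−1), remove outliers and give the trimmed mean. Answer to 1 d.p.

n = 12, ΣRT = 8998, M = 749.833
Σ(x−M)² = 1519001.67; s = √(1519001.67/11) = 371.606
Cutoffs: 749.833 ± 2.5·371.606 → [-179.2, 1678.8]
Outside: 1896 → excluded.
Retained (n=11): Σ = 7102, mean = 7102/11 = 645.636

645.6 ms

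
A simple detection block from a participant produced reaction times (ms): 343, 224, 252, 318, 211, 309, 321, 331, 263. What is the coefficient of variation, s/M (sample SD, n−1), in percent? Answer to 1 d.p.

17.1%

n = 9, Σ = 2572, M = 285.7778
Σ(x−M)² = 19205.556; s = √(19205.556/8) = 48.9969
CV = 48.9969 / 285.7778 = 0.17145 = 17.145%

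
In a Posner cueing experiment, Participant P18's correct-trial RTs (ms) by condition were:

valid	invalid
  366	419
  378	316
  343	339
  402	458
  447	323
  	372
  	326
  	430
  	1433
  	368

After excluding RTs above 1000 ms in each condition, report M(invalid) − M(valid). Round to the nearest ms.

-15 ms

invalid: exclude 1433
M(valid) = 1936/5 = 387.200
M(invalid) = 3351/9 = 372.333
Difference = 372.333 − 387.200 = -14.867 ms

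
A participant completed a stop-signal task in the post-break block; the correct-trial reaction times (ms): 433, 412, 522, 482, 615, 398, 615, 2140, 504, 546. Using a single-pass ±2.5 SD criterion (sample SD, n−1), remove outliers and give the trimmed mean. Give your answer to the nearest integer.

503 ms

n = 10, ΣRT = 6667, M = 666.700
Σ(x−M)² = 2463738.10; s = √(2463738.10/9) = 523.210
Cutoffs: 666.700 ± 2.5·523.210 → [-641.3, 1974.7]
Outside: 2140 → excluded.
Retained (n=9): Σ = 4527, mean = 4527/9 = 503.000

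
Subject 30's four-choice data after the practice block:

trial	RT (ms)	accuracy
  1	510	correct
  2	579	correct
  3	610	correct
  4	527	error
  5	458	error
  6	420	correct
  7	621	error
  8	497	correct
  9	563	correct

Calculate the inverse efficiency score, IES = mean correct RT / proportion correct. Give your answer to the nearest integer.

795 ms

Correct trials (n=6): 510, 579, 610, 420, 497, 563
Mean correct RT = 3179/6 = 529.8333 ms
Proportion correct = 6/9
IES = 529.8333 / (6/9) = 794.750 ms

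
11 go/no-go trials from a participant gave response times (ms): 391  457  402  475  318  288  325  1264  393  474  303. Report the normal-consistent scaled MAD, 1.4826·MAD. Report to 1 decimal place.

Sorted: 288, 303, 318, 325, 391, 393, 402, 457, 474, 475, 1264 → median = 393
|x − 393| sorted: 0, 2, 9, 64, 68, 75, 81, 82, 90, 105, 871 → MAD = 75
Robust SD ≈ 1.4826 × 75 = 111.195

111.2 ms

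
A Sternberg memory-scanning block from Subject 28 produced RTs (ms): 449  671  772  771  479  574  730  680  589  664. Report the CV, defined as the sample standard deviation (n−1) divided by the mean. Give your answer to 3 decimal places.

n = 10, Σ = 6379, M = 637.9000
Σ(x−M)² = 115136.900; s = √(115136.900/9) = 113.1061
CV = 113.1061 / 637.9000 = 0.17731

0.177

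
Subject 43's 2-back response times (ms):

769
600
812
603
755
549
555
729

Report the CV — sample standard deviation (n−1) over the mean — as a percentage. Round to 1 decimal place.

15.7%

n = 8, Σ = 5372, M = 671.5000
Σ(x−M)² = 77908.000; s = √(77908.000/7) = 105.4975
CV = 105.4975 / 671.5000 = 0.15711 = 15.711%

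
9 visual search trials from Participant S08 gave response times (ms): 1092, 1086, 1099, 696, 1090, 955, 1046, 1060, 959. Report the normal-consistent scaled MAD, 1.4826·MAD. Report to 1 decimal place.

Sorted: 696, 955, 959, 1046, 1060, 1086, 1090, 1092, 1099 → median = 1060
|x − 1060| sorted: 0, 14, 26, 30, 32, 39, 101, 105, 364 → MAD = 32
Robust SD ≈ 1.4826 × 32 = 47.443

47.4 ms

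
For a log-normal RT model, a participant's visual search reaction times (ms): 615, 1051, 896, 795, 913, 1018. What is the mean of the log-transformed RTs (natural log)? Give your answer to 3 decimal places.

ln(RT): 6.4216, 6.9575, 6.7979, 6.6783, 6.8167, 6.9256
Σ ln(RT) = 40.5977
Mean = 40.5977/6 = 6.76629

6.766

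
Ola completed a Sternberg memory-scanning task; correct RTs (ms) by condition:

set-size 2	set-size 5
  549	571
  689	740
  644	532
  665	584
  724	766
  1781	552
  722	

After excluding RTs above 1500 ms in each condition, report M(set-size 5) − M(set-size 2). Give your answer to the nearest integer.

set-size 2: exclude 1781
M(set-size 2) = 3993/6 = 665.500
M(set-size 5) = 3745/6 = 624.167
Difference = 624.167 − 665.500 = -41.333 ms

-41 ms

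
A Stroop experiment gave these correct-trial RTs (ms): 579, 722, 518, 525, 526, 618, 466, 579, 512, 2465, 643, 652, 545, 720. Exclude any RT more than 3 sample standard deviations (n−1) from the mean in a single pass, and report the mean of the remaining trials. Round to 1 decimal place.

n = 14, ΣRT = 10070, M = 719.286
Σ(x−M)² = 3360610.86; s = √(3360610.86/13) = 508.437
Cutoffs: 719.286 ± 3·508.437 → [-806.0, 2244.6]
Outside: 2465 → excluded.
Retained (n=13): Σ = 7605, mean = 7605/13 = 585.000

585.0 ms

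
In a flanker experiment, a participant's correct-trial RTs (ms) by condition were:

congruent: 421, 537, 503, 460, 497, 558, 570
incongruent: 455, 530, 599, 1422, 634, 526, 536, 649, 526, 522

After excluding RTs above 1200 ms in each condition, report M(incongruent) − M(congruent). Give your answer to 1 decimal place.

incongruent: exclude 1422
M(congruent) = 3546/7 = 506.571
M(incongruent) = 4977/9 = 553.000
Difference = 553.000 − 506.571 = 46.429 ms

46.4 ms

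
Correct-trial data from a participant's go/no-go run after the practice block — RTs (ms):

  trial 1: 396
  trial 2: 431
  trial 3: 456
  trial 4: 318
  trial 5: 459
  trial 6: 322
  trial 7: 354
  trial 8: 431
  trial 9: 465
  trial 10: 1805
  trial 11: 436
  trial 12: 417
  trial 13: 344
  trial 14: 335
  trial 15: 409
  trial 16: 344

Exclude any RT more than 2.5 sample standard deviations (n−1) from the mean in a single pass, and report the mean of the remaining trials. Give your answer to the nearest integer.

n = 16, ΣRT = 7722, M = 482.625
Σ(x−M)² = 1904661.75; s = √(1904661.75/15) = 356.339
Cutoffs: 482.625 ± 2.5·356.339 → [-408.2, 1373.5]
Outside: 1805 → excluded.
Retained (n=15): Σ = 5917, mean = 5917/15 = 394.467

394 ms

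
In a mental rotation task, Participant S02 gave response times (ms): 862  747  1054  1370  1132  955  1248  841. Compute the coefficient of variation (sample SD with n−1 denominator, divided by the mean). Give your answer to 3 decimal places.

n = 8, Σ = 8209, M = 1026.1250
Σ(x−M)² = 323642.875; s = √(323642.875/7) = 215.0225
CV = 215.0225 / 1026.1250 = 0.20955

0.210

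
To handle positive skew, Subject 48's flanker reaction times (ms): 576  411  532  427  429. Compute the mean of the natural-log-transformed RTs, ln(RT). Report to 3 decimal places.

6.154

ln(RT): 6.3561, 6.0186, 6.2766, 6.0568, 6.0615
Σ ln(RT) = 30.7696
Mean = 30.7696/5 = 6.15392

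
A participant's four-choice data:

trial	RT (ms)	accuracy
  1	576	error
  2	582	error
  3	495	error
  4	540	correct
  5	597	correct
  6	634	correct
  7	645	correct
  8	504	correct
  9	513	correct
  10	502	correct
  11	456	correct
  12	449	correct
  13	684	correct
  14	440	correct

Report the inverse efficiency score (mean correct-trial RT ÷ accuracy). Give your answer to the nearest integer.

690 ms

Correct trials (n=11): 540, 597, 634, 645, 504, 513, 502, 456, 449, 684, 440
Mean correct RT = 5964/11 = 542.1818 ms
Proportion correct = 11/14
IES = 542.1818 / (11/14) = 690.050 ms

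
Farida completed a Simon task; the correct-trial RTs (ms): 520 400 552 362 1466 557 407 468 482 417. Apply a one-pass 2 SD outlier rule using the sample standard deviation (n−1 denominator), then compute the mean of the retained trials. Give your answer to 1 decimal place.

462.8 ms

n = 10, ΣRT = 5631, M = 563.100
Σ(x−M)² = 945622.90; s = √(945622.90/9) = 324.144
Cutoffs: 563.100 ± 2·324.144 → [-85.2, 1211.4]
Outside: 1466 → excluded.
Retained (n=9): Σ = 4165, mean = 4165/9 = 462.778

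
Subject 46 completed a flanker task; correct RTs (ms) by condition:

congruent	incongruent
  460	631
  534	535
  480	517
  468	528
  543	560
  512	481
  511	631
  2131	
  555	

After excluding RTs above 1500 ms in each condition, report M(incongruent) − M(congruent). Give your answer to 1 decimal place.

congruent: exclude 2131
M(congruent) = 4063/8 = 507.875
M(incongruent) = 3883/7 = 554.714
Difference = 554.714 − 507.875 = 46.839 ms

46.8 ms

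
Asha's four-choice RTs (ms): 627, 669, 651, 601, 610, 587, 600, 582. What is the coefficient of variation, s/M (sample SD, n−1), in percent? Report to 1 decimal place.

5.0%

n = 8, Σ = 4927, M = 615.8750
Σ(x−M)² = 6668.875; s = √(6668.875/7) = 30.8658
CV = 30.8658 / 615.8750 = 0.05012 = 5.012%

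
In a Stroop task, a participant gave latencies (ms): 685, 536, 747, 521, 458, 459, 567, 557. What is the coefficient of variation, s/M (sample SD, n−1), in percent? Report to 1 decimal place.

n = 8, Σ = 4530, M = 566.2500
Σ(x−M)² = 73041.500; s = √(73041.500/7) = 102.1494
CV = 102.1494 / 566.2500 = 0.18040 = 18.040%

18.0%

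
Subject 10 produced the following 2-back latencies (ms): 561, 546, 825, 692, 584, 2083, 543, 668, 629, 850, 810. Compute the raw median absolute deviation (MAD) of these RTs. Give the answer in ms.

122 ms

Sorted: 543, 546, 561, 584, 629, 668, 692, 810, 825, 850, 2083 → median = 668
|x − 668|: 107, 122, 157, 24, 84, 1415, 125, 0, 39, 182, 142
Sorted deviations: 0, 24, 39, 84, 107, 122, 125, 142, 157, 182, 1415 → MAD = 122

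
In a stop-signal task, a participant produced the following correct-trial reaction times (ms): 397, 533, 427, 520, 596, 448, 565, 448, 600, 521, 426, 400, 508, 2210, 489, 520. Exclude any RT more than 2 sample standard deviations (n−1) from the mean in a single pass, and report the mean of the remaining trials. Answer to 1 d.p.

493.2 ms

n = 16, ΣRT = 9608, M = 600.500
Σ(x−M)² = 2825274.00; s = √(2825274.00/15) = 433.995
Cutoffs: 600.500 ± 2·433.995 → [-267.5, 1468.5]
Outside: 2210 → excluded.
Retained (n=15): Σ = 7398, mean = 7398/15 = 493.200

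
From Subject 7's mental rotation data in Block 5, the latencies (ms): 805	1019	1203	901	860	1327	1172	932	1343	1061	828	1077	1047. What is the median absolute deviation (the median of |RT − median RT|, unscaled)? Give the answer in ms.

Sorted: 805, 828, 860, 901, 932, 1019, 1047, 1061, 1077, 1172, 1203, 1327, 1343 → median = 1047
|x − 1047|: 242, 28, 156, 146, 187, 280, 125, 115, 296, 14, 219, 30, 0
Sorted deviations: 0, 14, 28, 30, 115, 125, 146, 156, 187, 219, 242, 280, 296 → MAD = 146

146 ms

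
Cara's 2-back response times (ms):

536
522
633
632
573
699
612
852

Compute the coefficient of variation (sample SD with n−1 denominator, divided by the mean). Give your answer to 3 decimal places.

0.167

n = 8, Σ = 5059, M = 632.3750
Σ(x−M)² = 78085.875; s = √(78085.875/7) = 105.6178
CV = 105.6178 / 632.3750 = 0.16702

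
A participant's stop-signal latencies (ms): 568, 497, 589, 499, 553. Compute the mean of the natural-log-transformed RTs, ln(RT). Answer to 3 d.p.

ln(RT): 6.3421, 6.2086, 6.3784, 6.2126, 6.3154
Σ ln(RT) = 31.4571
Mean = 31.4571/5 = 6.29142

6.291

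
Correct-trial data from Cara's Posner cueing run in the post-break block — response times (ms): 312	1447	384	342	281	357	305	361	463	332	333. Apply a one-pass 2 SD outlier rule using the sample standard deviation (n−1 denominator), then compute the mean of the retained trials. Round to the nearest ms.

n = 11, ΣRT = 4917, M = 447.000
Σ(x−M)² = 1122912.00; s = √(1122912.00/10) = 335.099
Cutoffs: 447.000 ± 2·335.099 → [-223.2, 1117.2]
Outside: 1447 → excluded.
Retained (n=10): Σ = 3470, mean = 3470/10 = 347.000

347 ms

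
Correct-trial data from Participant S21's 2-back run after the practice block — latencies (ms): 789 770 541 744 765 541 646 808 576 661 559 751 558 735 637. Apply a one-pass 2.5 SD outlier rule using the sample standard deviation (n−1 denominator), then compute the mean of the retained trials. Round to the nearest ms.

n = 15, ΣRT = 10081, M = 672.067
Σ(x−M)² = 137156.93; s = √(137156.93/14) = 98.979
Cutoffs: 672.067 ± 2.5·98.979 → [424.6, 919.5]
No RTs fall outside the cutoffs; all 15 retained. Mean = 10081/15 = 672.067

672 ms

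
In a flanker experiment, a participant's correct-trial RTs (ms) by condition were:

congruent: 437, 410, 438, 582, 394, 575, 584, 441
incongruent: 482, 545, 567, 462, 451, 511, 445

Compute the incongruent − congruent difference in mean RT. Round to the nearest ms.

M(congruent) = 3861/8 = 482.625
M(incongruent) = 3463/7 = 494.714
Difference = 494.714 − 482.625 = 12.089 ms

12 ms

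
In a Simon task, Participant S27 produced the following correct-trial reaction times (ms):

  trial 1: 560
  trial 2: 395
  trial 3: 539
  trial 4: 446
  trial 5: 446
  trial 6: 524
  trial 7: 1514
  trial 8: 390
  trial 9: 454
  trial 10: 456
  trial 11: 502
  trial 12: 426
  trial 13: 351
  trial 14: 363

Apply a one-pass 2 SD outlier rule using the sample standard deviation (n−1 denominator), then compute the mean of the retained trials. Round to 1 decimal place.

450.2 ms

n = 14, ΣRT = 7366, M = 526.143
Σ(x−M)² = 1103783.71; s = √(1103783.71/13) = 291.387
Cutoffs: 526.143 ± 2·291.387 → [-56.6, 1108.9]
Outside: 1514 → excluded.
Retained (n=13): Σ = 5852, mean = 5852/13 = 450.154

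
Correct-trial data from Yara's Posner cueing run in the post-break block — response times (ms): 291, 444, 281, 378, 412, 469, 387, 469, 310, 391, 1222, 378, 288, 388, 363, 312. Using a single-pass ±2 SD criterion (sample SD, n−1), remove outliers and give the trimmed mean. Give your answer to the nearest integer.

n = 16, ΣRT = 6783, M = 423.938
Σ(x−M)² = 735278.94; s = √(735278.94/15) = 221.401
Cutoffs: 423.938 ± 2·221.401 → [-18.9, 866.7]
Outside: 1222 → excluded.
Retained (n=15): Σ = 5561, mean = 5561/15 = 370.733

371 ms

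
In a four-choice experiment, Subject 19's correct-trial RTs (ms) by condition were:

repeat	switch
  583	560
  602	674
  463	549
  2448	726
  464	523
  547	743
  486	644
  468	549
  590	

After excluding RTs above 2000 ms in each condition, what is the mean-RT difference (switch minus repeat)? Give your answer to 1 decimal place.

repeat: exclude 2448
M(repeat) = 4203/8 = 525.375
M(switch) = 4968/8 = 621.000
Difference = 621.000 − 525.375 = 95.625 ms

95.6 ms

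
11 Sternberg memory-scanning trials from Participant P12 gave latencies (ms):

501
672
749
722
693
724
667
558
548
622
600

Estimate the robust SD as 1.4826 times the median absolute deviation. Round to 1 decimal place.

Sorted: 501, 548, 558, 600, 622, 667, 672, 693, 722, 724, 749 → median = 667
|x − 667| sorted: 0, 5, 26, 45, 55, 57, 67, 82, 109, 119, 166 → MAD = 57
Robust SD ≈ 1.4826 × 57 = 84.508

84.5 ms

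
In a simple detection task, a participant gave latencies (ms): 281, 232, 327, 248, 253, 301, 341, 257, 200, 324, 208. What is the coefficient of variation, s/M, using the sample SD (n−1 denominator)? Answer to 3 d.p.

n = 11, Σ = 2972, M = 270.1818
Σ(x−M)² = 23417.636; s = √(23417.636/10) = 48.3918
CV = 48.3918 / 270.1818 = 0.17911

0.179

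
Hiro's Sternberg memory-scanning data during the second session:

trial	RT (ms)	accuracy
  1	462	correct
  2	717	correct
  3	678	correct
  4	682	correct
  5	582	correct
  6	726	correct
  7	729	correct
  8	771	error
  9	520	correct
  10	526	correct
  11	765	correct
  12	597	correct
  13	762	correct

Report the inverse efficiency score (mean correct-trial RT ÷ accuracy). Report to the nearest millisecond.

699 ms

Correct trials (n=12): 462, 717, 678, 682, 582, 726, 729, 520, 526, 765, 597, 762
Mean correct RT = 7746/12 = 645.5000 ms
Proportion correct = 12/13
IES = 645.5000 / (12/13) = 699.292 ms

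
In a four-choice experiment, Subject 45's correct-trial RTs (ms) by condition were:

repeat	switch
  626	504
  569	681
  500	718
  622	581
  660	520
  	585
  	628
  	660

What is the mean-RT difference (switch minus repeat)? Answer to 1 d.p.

M(repeat) = 2977/5 = 595.400
M(switch) = 4877/8 = 609.625
Difference = 609.625 − 595.400 = 14.225 ms

14.2 ms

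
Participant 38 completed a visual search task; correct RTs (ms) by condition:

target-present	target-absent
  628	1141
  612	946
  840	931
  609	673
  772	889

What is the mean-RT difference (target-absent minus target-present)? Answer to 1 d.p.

M(target-present) = 3461/5 = 692.200
M(target-absent) = 4580/5 = 916.000
Difference = 916.000 − 692.200 = 223.800 ms

223.8 ms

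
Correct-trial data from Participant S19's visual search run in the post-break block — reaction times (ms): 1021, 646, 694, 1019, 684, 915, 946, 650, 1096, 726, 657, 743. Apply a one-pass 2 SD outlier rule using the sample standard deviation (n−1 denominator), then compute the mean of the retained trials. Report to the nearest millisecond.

n = 12, ΣRT = 9797, M = 816.417
Σ(x−M)² = 315806.92; s = √(315806.92/11) = 169.439
Cutoffs: 816.417 ± 2·169.439 → [477.5, 1155.3]
No RTs fall outside the cutoffs; all 12 retained. Mean = 9797/12 = 816.417

816 ms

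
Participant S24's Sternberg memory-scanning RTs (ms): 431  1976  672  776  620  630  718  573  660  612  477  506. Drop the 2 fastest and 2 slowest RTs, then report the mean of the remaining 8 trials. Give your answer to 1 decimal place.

623.9 ms

Sorted: 431, 477, 506, 573, 612, 620, 630, 660, 672, 718, 776, 1976
Drop lowest 2 (431, 477) and highest 2 (776, 1976)
Remaining (n=8): Σ = 4991, mean = 4991/8 = 623.875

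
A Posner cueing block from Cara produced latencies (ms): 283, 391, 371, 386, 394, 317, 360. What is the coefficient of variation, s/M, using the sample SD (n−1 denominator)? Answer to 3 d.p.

0.118

n = 7, Σ = 2502, M = 357.4286
Σ(x−M)² = 10645.714; s = √(10645.714/6) = 42.1223
CV = 42.1223 / 357.4286 = 0.11785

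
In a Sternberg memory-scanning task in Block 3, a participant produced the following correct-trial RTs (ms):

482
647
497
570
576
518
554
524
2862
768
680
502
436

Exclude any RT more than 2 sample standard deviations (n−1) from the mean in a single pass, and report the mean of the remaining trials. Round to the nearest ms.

n = 13, ΣRT = 9616, M = 739.692
Σ(x−M)² = 4976920.77; s = √(4976920.77/12) = 644.006
Cutoffs: 739.692 ± 2·644.006 → [-548.3, 2027.7]
Outside: 2862 → excluded.
Retained (n=12): Σ = 6754, mean = 6754/12 = 562.833

563 ms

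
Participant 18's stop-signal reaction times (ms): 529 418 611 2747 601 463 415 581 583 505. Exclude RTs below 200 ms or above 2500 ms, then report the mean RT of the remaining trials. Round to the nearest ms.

Excluded: 2747
Retained (n=9): Σ = 4706
Mean = 4706/9 = 522.8889

523 ms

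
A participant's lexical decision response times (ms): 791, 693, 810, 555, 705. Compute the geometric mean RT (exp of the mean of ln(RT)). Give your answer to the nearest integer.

ln(RT): 6.6733, 6.5410, 6.6970, 6.3190, 6.5582
Mean ln(RT) = 32.7885/5 = 6.55771
Geometric mean = exp(6.55771) = 704.65 ms

705 ms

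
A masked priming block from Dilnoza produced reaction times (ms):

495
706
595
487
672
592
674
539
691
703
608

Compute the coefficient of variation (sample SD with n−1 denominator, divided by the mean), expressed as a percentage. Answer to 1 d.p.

13.2%

n = 11, Σ = 6762, M = 614.7273
Σ(x−M)² = 66068.182; s = √(66068.182/10) = 81.2823
CV = 81.2823 / 614.7273 = 0.13223 = 13.223%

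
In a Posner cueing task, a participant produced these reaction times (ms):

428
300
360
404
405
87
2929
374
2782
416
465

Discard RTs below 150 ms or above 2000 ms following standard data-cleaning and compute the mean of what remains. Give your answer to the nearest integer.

Excluded: 87, 2782, 2929
Retained (n=8): Σ = 3152
Mean = 3152/8 = 394.0000

394 ms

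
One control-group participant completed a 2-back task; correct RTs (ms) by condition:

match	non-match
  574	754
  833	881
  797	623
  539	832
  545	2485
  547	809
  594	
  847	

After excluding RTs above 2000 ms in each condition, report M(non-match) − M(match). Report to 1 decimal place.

120.3 ms

non-match: exclude 2485
M(match) = 5276/8 = 659.500
M(non-match) = 3899/5 = 779.800
Difference = 779.800 − 659.500 = 120.300 ms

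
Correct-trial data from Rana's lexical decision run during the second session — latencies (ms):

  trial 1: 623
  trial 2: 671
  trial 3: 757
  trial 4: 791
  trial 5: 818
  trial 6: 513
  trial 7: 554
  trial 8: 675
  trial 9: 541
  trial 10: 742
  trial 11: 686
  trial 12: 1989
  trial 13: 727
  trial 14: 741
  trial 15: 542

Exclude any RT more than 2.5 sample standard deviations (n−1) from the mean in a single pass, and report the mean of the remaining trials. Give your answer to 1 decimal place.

n = 15, ΣRT = 11370, M = 758.000
Σ(x−M)² = 1754810.00; s = √(1754810.00/14) = 354.039
Cutoffs: 758.000 ± 2.5·354.039 → [-127.1, 1643.1]
Outside: 1989 → excluded.
Retained (n=14): Σ = 9381, mean = 9381/14 = 670.071

670.1 ms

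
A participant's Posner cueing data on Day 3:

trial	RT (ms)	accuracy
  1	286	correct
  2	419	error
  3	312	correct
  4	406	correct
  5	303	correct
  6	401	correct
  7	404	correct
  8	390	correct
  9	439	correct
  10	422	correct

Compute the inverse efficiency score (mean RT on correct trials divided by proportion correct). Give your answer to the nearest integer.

Correct trials (n=9): 286, 312, 406, 303, 401, 404, 390, 439, 422
Mean correct RT = 3363/9 = 373.6667 ms
Proportion correct = 9/10
IES = 373.6667 / (9/10) = 415.185 ms

415 ms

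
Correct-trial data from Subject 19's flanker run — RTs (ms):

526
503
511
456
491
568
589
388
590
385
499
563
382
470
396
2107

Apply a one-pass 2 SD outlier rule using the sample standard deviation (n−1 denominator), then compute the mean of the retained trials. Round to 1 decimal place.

487.8 ms

n = 16, ΣRT = 9424, M = 589.000
Σ(x−M)² = 2534560.00; s = √(2534560.00/15) = 411.060
Cutoffs: 589.000 ± 2·411.060 → [-233.1, 1411.1]
Outside: 2107 → excluded.
Retained (n=15): Σ = 7317, mean = 7317/15 = 487.800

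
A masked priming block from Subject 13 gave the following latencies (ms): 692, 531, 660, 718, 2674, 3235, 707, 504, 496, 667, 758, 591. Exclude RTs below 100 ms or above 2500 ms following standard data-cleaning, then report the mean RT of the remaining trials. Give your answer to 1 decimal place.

Excluded: 2674, 3235
Retained (n=10): Σ = 6324
Mean = 6324/10 = 632.4000

632.4 ms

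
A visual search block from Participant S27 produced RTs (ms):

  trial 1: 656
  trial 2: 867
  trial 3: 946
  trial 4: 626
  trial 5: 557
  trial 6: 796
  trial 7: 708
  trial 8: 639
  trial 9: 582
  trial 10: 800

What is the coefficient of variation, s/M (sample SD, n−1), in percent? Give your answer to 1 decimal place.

18.0%

n = 10, Σ = 7177, M = 717.7000
Σ(x−M)² = 150058.100; s = √(150058.100/9) = 129.1244
CV = 129.1244 / 717.7000 = 0.17991 = 17.991%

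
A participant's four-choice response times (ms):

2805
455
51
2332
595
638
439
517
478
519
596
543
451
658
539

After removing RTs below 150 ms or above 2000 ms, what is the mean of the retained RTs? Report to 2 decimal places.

Excluded: 51, 2332, 2805
Retained (n=12): Σ = 6428
Mean = 6428/12 = 535.6667

535.67 ms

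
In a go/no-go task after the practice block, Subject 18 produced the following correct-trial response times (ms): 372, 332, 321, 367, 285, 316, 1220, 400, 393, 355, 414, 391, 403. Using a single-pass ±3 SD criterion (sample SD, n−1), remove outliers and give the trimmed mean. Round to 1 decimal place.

n = 13, ΣRT = 5569, M = 428.385
Σ(x−M)² = 697305.08; s = √(697305.08/12) = 241.058
Cutoffs: 428.385 ± 3·241.058 → [-294.8, 1151.6]
Outside: 1220 → excluded.
Retained (n=12): Σ = 4349, mean = 4349/12 = 362.417

362.4 ms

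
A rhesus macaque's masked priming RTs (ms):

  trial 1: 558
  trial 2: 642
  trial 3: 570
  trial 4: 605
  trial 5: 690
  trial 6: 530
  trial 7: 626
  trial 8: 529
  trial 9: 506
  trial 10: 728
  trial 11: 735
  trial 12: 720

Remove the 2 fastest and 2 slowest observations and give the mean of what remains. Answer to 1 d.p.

617.6 ms

Sorted: 506, 529, 530, 558, 570, 605, 626, 642, 690, 720, 728, 735
Drop lowest 2 (506, 529) and highest 2 (728, 735)
Remaining (n=8): Σ = 4941, mean = 4941/8 = 617.625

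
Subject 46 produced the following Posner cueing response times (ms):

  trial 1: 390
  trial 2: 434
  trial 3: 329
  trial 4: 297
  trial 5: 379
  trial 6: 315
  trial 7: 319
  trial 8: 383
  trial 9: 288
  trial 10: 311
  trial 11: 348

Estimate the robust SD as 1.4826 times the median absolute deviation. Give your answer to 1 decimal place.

Sorted: 288, 297, 311, 315, 319, 329, 348, 379, 383, 390, 434 → median = 329
|x − 329| sorted: 0, 10, 14, 18, 19, 32, 41, 50, 54, 61, 105 → MAD = 32
Robust SD ≈ 1.4826 × 32 = 47.443

47.4 ms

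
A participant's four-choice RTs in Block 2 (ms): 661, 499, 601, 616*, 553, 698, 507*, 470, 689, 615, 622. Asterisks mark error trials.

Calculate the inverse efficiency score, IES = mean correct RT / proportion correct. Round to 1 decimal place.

Correct trials (n=9): 661, 499, 601, 553, 698, 470, 689, 615, 622
Mean correct RT = 5408/9 = 600.8889 ms
Proportion correct = 9/11
IES = 600.8889 / (9/11) = 734.420 ms

734.4 ms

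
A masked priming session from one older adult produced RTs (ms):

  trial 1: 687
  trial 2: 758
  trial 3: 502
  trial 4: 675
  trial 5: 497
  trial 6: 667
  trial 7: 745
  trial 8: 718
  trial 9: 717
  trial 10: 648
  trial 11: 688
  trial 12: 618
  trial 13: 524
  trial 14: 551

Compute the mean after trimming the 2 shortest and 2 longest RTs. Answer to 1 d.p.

Sorted: 497, 502, 524, 551, 618, 648, 667, 675, 687, 688, 717, 718, 745, 758
Drop lowest 2 (497, 502) and highest 2 (745, 758)
Remaining (n=10): Σ = 6493, mean = 6493/10 = 649.300

649.3 ms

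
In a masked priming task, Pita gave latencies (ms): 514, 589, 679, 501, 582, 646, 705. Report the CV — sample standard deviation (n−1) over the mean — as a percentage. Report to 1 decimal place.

13.0%

n = 7, Σ = 4216, M = 602.2857
Σ(x−M)² = 36987.429; s = √(36987.429/6) = 78.5148
CV = 78.5148 / 602.2857 = 0.13036 = 13.036%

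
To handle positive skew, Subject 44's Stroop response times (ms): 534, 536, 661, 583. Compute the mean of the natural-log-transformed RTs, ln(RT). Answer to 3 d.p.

ln(RT): 6.2804, 6.2841, 6.4938, 6.3682
Σ ln(RT) = 25.4265
Mean = 25.4265/4 = 6.35662

6.357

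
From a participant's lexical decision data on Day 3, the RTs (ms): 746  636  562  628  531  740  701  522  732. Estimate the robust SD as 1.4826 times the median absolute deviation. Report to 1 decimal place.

Sorted: 522, 531, 562, 628, 636, 701, 732, 740, 746 → median = 636
|x − 636| sorted: 0, 8, 65, 74, 96, 104, 105, 110, 114 → MAD = 96
Robust SD ≈ 1.4826 × 96 = 142.330

142.3 ms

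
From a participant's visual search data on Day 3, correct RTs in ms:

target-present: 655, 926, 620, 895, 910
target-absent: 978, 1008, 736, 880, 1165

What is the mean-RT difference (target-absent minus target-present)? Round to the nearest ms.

M(target-present) = 4006/5 = 801.200
M(target-absent) = 4767/5 = 953.400
Difference = 953.400 − 801.200 = 152.200 ms

152 ms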